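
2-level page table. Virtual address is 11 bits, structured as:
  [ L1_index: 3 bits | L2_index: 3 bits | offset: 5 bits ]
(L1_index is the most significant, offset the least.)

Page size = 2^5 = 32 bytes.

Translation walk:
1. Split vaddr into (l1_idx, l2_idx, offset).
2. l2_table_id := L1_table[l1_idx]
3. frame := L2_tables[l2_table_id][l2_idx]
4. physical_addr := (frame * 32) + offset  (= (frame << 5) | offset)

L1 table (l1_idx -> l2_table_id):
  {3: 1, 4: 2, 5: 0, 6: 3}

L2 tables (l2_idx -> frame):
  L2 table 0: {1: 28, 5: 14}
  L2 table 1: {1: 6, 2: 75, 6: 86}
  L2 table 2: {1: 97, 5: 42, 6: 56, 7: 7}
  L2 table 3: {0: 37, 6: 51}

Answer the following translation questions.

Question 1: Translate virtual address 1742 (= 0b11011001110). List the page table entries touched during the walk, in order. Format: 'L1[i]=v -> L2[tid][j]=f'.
Answer: L1[6]=3 -> L2[3][6]=51

Derivation:
vaddr = 1742 = 0b11011001110
Split: l1_idx=6, l2_idx=6, offset=14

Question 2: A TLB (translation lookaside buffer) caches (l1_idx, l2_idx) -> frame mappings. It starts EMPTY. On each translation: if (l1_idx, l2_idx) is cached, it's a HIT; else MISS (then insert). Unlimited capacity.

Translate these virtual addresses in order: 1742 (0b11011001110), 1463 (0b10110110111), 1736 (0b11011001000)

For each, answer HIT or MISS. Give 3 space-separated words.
vaddr=1742: (6,6) not in TLB -> MISS, insert
vaddr=1463: (5,5) not in TLB -> MISS, insert
vaddr=1736: (6,6) in TLB -> HIT

Answer: MISS MISS HIT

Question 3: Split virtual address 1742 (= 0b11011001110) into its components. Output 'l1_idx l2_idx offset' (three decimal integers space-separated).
Answer: 6 6 14

Derivation:
vaddr = 1742 = 0b11011001110
  top 3 bits -> l1_idx = 6
  next 3 bits -> l2_idx = 6
  bottom 5 bits -> offset = 14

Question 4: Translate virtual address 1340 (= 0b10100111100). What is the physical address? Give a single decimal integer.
Answer: 924

Derivation:
vaddr = 1340 = 0b10100111100
Split: l1_idx=5, l2_idx=1, offset=28
L1[5] = 0
L2[0][1] = 28
paddr = 28 * 32 + 28 = 924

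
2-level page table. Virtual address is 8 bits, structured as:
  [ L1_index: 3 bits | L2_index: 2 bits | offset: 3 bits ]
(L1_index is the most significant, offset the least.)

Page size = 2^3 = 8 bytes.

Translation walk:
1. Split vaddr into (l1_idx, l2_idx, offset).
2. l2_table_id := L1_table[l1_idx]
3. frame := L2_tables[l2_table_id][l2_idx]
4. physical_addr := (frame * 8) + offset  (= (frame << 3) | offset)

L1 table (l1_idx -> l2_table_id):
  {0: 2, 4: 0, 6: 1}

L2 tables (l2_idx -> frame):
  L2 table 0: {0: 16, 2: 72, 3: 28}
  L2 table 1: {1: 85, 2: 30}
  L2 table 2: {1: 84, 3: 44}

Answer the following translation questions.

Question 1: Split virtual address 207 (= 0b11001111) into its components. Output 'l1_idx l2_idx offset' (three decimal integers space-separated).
Answer: 6 1 7

Derivation:
vaddr = 207 = 0b11001111
  top 3 bits -> l1_idx = 6
  next 2 bits -> l2_idx = 1
  bottom 3 bits -> offset = 7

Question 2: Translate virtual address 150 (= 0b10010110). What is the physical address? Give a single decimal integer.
Answer: 582

Derivation:
vaddr = 150 = 0b10010110
Split: l1_idx=4, l2_idx=2, offset=6
L1[4] = 0
L2[0][2] = 72
paddr = 72 * 8 + 6 = 582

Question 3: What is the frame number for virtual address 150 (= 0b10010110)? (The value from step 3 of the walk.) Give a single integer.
vaddr = 150: l1_idx=4, l2_idx=2
L1[4] = 0; L2[0][2] = 72

Answer: 72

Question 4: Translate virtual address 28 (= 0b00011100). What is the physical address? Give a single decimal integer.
Answer: 356

Derivation:
vaddr = 28 = 0b00011100
Split: l1_idx=0, l2_idx=3, offset=4
L1[0] = 2
L2[2][3] = 44
paddr = 44 * 8 + 4 = 356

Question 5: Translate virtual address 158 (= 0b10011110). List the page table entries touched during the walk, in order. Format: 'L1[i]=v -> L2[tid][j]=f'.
Answer: L1[4]=0 -> L2[0][3]=28

Derivation:
vaddr = 158 = 0b10011110
Split: l1_idx=4, l2_idx=3, offset=6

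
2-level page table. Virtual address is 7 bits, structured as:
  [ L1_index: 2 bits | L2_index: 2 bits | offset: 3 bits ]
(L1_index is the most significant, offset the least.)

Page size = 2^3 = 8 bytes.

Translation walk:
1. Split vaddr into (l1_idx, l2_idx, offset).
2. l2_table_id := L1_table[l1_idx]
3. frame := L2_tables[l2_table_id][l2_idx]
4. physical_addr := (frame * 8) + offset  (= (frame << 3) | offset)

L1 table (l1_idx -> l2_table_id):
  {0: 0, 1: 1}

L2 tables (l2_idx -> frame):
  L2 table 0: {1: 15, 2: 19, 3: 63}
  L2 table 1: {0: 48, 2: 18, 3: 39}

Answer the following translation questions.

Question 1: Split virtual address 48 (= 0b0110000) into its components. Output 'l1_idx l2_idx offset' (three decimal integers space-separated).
vaddr = 48 = 0b0110000
  top 2 bits -> l1_idx = 1
  next 2 bits -> l2_idx = 2
  bottom 3 bits -> offset = 0

Answer: 1 2 0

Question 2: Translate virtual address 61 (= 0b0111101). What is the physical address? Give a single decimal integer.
Answer: 317

Derivation:
vaddr = 61 = 0b0111101
Split: l1_idx=1, l2_idx=3, offset=5
L1[1] = 1
L2[1][3] = 39
paddr = 39 * 8 + 5 = 317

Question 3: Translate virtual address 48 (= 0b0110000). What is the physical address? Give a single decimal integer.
Answer: 144

Derivation:
vaddr = 48 = 0b0110000
Split: l1_idx=1, l2_idx=2, offset=0
L1[1] = 1
L2[1][2] = 18
paddr = 18 * 8 + 0 = 144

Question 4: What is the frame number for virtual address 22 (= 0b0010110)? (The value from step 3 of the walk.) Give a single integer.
Answer: 19

Derivation:
vaddr = 22: l1_idx=0, l2_idx=2
L1[0] = 0; L2[0][2] = 19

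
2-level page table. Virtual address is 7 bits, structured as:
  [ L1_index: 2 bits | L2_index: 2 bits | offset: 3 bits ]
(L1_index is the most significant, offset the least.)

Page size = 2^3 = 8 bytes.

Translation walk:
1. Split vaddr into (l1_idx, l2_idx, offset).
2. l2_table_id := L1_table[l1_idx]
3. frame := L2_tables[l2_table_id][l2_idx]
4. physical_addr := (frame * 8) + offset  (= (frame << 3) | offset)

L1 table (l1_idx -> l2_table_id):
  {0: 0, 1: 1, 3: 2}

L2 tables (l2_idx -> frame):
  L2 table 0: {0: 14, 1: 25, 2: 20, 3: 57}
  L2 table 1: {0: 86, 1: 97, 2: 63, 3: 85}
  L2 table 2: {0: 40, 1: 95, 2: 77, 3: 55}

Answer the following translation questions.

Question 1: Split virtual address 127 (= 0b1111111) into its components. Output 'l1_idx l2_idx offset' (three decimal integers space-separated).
vaddr = 127 = 0b1111111
  top 2 bits -> l1_idx = 3
  next 2 bits -> l2_idx = 3
  bottom 3 bits -> offset = 7

Answer: 3 3 7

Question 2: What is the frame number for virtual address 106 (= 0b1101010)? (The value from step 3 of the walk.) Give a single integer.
Answer: 95

Derivation:
vaddr = 106: l1_idx=3, l2_idx=1
L1[3] = 2; L2[2][1] = 95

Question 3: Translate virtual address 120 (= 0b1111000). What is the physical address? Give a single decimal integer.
vaddr = 120 = 0b1111000
Split: l1_idx=3, l2_idx=3, offset=0
L1[3] = 2
L2[2][3] = 55
paddr = 55 * 8 + 0 = 440

Answer: 440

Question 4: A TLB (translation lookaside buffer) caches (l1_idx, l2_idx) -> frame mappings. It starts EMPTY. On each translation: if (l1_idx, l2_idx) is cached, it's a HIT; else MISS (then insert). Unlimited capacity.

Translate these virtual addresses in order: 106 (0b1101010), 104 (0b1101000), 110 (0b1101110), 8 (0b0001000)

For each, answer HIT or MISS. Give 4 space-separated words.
Answer: MISS HIT HIT MISS

Derivation:
vaddr=106: (3,1) not in TLB -> MISS, insert
vaddr=104: (3,1) in TLB -> HIT
vaddr=110: (3,1) in TLB -> HIT
vaddr=8: (0,1) not in TLB -> MISS, insert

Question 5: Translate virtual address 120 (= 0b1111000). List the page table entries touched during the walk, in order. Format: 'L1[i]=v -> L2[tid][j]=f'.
Answer: L1[3]=2 -> L2[2][3]=55

Derivation:
vaddr = 120 = 0b1111000
Split: l1_idx=3, l2_idx=3, offset=0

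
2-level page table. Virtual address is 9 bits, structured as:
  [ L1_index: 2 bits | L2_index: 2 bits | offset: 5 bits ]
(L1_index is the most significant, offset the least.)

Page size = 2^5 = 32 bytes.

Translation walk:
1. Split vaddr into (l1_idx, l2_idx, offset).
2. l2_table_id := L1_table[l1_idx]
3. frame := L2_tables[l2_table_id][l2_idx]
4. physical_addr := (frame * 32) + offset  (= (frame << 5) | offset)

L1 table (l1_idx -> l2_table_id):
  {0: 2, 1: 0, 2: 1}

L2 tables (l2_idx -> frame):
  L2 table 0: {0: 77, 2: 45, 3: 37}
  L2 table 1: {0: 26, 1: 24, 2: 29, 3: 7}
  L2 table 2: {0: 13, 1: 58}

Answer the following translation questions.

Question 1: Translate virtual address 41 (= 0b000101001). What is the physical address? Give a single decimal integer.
Answer: 1865

Derivation:
vaddr = 41 = 0b000101001
Split: l1_idx=0, l2_idx=1, offset=9
L1[0] = 2
L2[2][1] = 58
paddr = 58 * 32 + 9 = 1865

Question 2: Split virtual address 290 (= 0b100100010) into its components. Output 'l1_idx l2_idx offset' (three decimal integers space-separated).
Answer: 2 1 2

Derivation:
vaddr = 290 = 0b100100010
  top 2 bits -> l1_idx = 2
  next 2 bits -> l2_idx = 1
  bottom 5 bits -> offset = 2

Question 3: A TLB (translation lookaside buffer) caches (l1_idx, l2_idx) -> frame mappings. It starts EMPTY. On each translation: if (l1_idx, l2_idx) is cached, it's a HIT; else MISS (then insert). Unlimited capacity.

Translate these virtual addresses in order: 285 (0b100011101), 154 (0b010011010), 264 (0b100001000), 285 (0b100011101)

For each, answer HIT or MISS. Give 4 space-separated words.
Answer: MISS MISS HIT HIT

Derivation:
vaddr=285: (2,0) not in TLB -> MISS, insert
vaddr=154: (1,0) not in TLB -> MISS, insert
vaddr=264: (2,0) in TLB -> HIT
vaddr=285: (2,0) in TLB -> HIT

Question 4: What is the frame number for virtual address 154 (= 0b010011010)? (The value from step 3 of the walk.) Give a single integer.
vaddr = 154: l1_idx=1, l2_idx=0
L1[1] = 0; L2[0][0] = 77

Answer: 77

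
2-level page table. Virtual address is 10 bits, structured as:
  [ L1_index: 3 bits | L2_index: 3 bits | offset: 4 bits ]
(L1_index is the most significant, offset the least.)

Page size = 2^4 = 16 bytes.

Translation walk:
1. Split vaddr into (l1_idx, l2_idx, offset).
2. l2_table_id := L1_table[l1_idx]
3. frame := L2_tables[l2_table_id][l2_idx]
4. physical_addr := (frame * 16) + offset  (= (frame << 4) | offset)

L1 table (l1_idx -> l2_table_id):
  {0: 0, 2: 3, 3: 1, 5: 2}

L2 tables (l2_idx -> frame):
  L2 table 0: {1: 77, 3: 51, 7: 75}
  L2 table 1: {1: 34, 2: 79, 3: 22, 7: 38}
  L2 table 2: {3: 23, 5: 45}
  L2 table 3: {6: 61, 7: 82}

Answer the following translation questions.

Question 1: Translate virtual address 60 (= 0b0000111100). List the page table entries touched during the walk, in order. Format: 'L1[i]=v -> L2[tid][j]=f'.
Answer: L1[0]=0 -> L2[0][3]=51

Derivation:
vaddr = 60 = 0b0000111100
Split: l1_idx=0, l2_idx=3, offset=12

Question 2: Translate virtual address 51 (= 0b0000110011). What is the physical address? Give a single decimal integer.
vaddr = 51 = 0b0000110011
Split: l1_idx=0, l2_idx=3, offset=3
L1[0] = 0
L2[0][3] = 51
paddr = 51 * 16 + 3 = 819

Answer: 819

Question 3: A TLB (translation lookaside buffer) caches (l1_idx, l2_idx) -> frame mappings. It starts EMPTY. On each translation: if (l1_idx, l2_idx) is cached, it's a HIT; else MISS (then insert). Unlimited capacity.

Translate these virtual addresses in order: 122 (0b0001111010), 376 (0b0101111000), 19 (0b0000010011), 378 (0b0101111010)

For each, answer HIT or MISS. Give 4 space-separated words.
vaddr=122: (0,7) not in TLB -> MISS, insert
vaddr=376: (2,7) not in TLB -> MISS, insert
vaddr=19: (0,1) not in TLB -> MISS, insert
vaddr=378: (2,7) in TLB -> HIT

Answer: MISS MISS MISS HIT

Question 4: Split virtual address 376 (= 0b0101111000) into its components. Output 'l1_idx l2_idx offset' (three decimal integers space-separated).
Answer: 2 7 8

Derivation:
vaddr = 376 = 0b0101111000
  top 3 bits -> l1_idx = 2
  next 3 bits -> l2_idx = 7
  bottom 4 bits -> offset = 8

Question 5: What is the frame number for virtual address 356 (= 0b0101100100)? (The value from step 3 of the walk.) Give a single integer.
vaddr = 356: l1_idx=2, l2_idx=6
L1[2] = 3; L2[3][6] = 61

Answer: 61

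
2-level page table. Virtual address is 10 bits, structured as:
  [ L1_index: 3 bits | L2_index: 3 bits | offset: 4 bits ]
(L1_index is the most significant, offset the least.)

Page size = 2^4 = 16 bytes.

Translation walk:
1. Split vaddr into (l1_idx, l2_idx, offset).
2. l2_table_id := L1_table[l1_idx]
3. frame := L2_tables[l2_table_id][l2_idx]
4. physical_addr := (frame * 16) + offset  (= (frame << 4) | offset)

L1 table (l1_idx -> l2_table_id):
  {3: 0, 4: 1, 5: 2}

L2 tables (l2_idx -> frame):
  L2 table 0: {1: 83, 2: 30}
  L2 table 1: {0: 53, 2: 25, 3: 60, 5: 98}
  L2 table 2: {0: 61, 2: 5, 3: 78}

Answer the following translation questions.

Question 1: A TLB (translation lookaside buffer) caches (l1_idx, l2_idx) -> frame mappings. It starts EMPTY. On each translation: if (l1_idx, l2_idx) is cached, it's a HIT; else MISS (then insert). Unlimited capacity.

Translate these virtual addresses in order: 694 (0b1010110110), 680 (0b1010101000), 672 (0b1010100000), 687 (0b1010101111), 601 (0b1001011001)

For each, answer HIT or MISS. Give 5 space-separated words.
Answer: MISS MISS HIT HIT MISS

Derivation:
vaddr=694: (5,3) not in TLB -> MISS, insert
vaddr=680: (5,2) not in TLB -> MISS, insert
vaddr=672: (5,2) in TLB -> HIT
vaddr=687: (5,2) in TLB -> HIT
vaddr=601: (4,5) not in TLB -> MISS, insert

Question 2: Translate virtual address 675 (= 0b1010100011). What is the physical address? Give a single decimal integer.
vaddr = 675 = 0b1010100011
Split: l1_idx=5, l2_idx=2, offset=3
L1[5] = 2
L2[2][2] = 5
paddr = 5 * 16 + 3 = 83

Answer: 83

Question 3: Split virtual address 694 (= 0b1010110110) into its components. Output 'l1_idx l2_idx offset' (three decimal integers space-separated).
Answer: 5 3 6

Derivation:
vaddr = 694 = 0b1010110110
  top 3 bits -> l1_idx = 5
  next 3 bits -> l2_idx = 3
  bottom 4 bits -> offset = 6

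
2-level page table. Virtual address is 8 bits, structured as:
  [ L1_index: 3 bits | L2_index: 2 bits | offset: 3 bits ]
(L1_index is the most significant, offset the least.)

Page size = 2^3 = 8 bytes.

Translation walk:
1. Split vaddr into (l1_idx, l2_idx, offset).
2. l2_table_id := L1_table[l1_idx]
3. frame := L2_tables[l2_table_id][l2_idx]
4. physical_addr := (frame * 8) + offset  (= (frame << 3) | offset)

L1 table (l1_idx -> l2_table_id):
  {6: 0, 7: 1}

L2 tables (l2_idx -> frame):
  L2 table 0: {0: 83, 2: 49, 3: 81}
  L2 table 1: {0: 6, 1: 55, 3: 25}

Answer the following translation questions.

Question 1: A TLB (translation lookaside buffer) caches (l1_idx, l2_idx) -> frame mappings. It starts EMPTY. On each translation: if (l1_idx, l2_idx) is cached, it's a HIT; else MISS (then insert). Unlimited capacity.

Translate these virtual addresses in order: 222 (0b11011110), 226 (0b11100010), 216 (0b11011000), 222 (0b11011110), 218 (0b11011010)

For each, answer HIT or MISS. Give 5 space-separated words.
vaddr=222: (6,3) not in TLB -> MISS, insert
vaddr=226: (7,0) not in TLB -> MISS, insert
vaddr=216: (6,3) in TLB -> HIT
vaddr=222: (6,3) in TLB -> HIT
vaddr=218: (6,3) in TLB -> HIT

Answer: MISS MISS HIT HIT HIT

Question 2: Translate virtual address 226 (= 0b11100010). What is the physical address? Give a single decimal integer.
vaddr = 226 = 0b11100010
Split: l1_idx=7, l2_idx=0, offset=2
L1[7] = 1
L2[1][0] = 6
paddr = 6 * 8 + 2 = 50

Answer: 50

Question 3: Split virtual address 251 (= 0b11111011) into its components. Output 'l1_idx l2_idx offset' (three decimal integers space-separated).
Answer: 7 3 3

Derivation:
vaddr = 251 = 0b11111011
  top 3 bits -> l1_idx = 7
  next 2 bits -> l2_idx = 3
  bottom 3 bits -> offset = 3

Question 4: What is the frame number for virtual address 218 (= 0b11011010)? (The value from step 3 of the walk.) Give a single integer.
vaddr = 218: l1_idx=6, l2_idx=3
L1[6] = 0; L2[0][3] = 81

Answer: 81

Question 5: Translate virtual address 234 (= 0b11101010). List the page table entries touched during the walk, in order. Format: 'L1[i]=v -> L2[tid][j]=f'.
Answer: L1[7]=1 -> L2[1][1]=55

Derivation:
vaddr = 234 = 0b11101010
Split: l1_idx=7, l2_idx=1, offset=2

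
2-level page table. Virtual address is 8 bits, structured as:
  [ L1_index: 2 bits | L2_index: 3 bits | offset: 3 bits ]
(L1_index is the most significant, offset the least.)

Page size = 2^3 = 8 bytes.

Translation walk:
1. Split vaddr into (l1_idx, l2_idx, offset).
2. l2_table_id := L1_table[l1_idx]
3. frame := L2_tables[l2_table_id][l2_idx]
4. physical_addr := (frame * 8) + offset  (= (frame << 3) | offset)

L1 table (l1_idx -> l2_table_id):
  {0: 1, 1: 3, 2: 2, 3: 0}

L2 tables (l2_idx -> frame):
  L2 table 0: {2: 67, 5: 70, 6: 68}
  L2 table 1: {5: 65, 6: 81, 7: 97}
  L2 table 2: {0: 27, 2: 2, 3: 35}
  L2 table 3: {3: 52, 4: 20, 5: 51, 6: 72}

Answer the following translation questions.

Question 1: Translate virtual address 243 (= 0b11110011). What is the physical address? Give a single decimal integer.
vaddr = 243 = 0b11110011
Split: l1_idx=3, l2_idx=6, offset=3
L1[3] = 0
L2[0][6] = 68
paddr = 68 * 8 + 3 = 547

Answer: 547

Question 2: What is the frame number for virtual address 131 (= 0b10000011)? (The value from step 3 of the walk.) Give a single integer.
vaddr = 131: l1_idx=2, l2_idx=0
L1[2] = 2; L2[2][0] = 27

Answer: 27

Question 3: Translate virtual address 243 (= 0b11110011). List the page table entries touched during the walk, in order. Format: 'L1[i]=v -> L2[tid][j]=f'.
Answer: L1[3]=0 -> L2[0][6]=68

Derivation:
vaddr = 243 = 0b11110011
Split: l1_idx=3, l2_idx=6, offset=3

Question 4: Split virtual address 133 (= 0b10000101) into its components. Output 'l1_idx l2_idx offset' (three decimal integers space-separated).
Answer: 2 0 5

Derivation:
vaddr = 133 = 0b10000101
  top 2 bits -> l1_idx = 2
  next 3 bits -> l2_idx = 0
  bottom 3 bits -> offset = 5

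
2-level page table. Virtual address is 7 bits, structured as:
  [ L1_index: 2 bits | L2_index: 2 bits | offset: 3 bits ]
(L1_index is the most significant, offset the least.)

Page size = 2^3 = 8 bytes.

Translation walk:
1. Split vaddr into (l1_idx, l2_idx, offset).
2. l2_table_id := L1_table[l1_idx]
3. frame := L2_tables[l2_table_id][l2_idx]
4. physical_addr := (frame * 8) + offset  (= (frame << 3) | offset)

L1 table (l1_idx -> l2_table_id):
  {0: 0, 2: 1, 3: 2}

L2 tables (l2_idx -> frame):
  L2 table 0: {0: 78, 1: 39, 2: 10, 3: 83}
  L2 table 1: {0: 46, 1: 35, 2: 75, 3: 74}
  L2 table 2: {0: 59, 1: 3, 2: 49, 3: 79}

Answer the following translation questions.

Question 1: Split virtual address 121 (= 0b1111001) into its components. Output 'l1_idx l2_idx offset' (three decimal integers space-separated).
Answer: 3 3 1

Derivation:
vaddr = 121 = 0b1111001
  top 2 bits -> l1_idx = 3
  next 2 bits -> l2_idx = 3
  bottom 3 bits -> offset = 1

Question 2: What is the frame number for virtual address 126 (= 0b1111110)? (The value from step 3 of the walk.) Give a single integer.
vaddr = 126: l1_idx=3, l2_idx=3
L1[3] = 2; L2[2][3] = 79

Answer: 79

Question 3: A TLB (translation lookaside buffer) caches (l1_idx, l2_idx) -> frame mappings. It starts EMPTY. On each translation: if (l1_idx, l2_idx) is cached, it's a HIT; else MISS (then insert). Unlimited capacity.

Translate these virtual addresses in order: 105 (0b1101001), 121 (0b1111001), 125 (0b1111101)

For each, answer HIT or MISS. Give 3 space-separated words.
vaddr=105: (3,1) not in TLB -> MISS, insert
vaddr=121: (3,3) not in TLB -> MISS, insert
vaddr=125: (3,3) in TLB -> HIT

Answer: MISS MISS HIT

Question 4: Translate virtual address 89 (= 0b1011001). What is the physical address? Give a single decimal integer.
Answer: 593

Derivation:
vaddr = 89 = 0b1011001
Split: l1_idx=2, l2_idx=3, offset=1
L1[2] = 1
L2[1][3] = 74
paddr = 74 * 8 + 1 = 593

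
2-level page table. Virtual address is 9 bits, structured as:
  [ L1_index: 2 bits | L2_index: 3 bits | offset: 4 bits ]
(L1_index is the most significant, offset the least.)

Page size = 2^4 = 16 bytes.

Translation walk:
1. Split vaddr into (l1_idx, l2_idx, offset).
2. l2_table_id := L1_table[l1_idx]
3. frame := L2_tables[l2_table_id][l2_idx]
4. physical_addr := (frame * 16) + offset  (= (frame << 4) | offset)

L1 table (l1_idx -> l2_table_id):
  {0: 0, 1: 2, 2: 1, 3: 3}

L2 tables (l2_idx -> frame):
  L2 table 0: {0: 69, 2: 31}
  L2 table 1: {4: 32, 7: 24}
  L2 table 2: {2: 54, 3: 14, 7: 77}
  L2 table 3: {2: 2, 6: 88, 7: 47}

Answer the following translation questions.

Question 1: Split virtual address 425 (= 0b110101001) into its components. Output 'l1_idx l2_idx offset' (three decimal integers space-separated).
Answer: 3 2 9

Derivation:
vaddr = 425 = 0b110101001
  top 2 bits -> l1_idx = 3
  next 3 bits -> l2_idx = 2
  bottom 4 bits -> offset = 9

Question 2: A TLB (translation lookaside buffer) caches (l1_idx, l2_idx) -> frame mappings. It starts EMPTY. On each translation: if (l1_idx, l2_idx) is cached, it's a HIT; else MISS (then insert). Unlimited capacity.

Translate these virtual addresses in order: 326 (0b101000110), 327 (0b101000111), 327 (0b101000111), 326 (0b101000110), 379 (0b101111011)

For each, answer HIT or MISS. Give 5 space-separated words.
Answer: MISS HIT HIT HIT MISS

Derivation:
vaddr=326: (2,4) not in TLB -> MISS, insert
vaddr=327: (2,4) in TLB -> HIT
vaddr=327: (2,4) in TLB -> HIT
vaddr=326: (2,4) in TLB -> HIT
vaddr=379: (2,7) not in TLB -> MISS, insert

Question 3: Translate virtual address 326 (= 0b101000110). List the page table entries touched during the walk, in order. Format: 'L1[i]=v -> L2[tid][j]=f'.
Answer: L1[2]=1 -> L2[1][4]=32

Derivation:
vaddr = 326 = 0b101000110
Split: l1_idx=2, l2_idx=4, offset=6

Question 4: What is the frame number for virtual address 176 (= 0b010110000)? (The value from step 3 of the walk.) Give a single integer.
Answer: 14

Derivation:
vaddr = 176: l1_idx=1, l2_idx=3
L1[1] = 2; L2[2][3] = 14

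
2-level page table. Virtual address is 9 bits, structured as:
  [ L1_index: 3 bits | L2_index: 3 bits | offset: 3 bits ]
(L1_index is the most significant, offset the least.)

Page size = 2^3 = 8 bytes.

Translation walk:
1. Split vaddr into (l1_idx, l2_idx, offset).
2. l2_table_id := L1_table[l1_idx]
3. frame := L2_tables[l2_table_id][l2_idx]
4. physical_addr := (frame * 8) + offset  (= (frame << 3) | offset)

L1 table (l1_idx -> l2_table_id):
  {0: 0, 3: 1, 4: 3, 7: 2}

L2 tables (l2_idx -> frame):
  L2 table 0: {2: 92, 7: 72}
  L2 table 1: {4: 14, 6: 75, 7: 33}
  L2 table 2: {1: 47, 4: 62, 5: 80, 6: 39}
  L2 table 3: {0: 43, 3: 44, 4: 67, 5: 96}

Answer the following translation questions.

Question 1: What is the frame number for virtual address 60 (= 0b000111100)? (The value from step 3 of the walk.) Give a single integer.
Answer: 72

Derivation:
vaddr = 60: l1_idx=0, l2_idx=7
L1[0] = 0; L2[0][7] = 72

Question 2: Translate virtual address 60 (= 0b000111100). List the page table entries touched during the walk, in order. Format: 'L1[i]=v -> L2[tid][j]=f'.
Answer: L1[0]=0 -> L2[0][7]=72

Derivation:
vaddr = 60 = 0b000111100
Split: l1_idx=0, l2_idx=7, offset=4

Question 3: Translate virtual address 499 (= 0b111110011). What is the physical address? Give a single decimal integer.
vaddr = 499 = 0b111110011
Split: l1_idx=7, l2_idx=6, offset=3
L1[7] = 2
L2[2][6] = 39
paddr = 39 * 8 + 3 = 315

Answer: 315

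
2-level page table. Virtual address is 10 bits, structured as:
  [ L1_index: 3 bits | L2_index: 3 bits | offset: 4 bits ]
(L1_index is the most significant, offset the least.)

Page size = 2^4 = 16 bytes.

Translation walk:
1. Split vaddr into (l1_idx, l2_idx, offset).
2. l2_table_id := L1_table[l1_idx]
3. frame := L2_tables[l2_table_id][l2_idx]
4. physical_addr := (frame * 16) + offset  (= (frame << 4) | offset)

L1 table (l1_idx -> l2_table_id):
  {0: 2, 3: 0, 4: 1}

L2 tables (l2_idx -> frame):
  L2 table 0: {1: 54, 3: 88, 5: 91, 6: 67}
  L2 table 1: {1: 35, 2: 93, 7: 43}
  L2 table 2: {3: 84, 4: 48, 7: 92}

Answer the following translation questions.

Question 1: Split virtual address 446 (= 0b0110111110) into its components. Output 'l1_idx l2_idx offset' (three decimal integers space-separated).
Answer: 3 3 14

Derivation:
vaddr = 446 = 0b0110111110
  top 3 bits -> l1_idx = 3
  next 3 bits -> l2_idx = 3
  bottom 4 bits -> offset = 14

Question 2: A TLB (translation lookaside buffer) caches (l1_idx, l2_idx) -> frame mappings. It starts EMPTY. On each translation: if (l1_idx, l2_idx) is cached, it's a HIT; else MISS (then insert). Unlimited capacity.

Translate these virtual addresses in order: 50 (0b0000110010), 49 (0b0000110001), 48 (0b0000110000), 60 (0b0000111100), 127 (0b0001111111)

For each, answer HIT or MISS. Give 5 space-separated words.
vaddr=50: (0,3) not in TLB -> MISS, insert
vaddr=49: (0,3) in TLB -> HIT
vaddr=48: (0,3) in TLB -> HIT
vaddr=60: (0,3) in TLB -> HIT
vaddr=127: (0,7) not in TLB -> MISS, insert

Answer: MISS HIT HIT HIT MISS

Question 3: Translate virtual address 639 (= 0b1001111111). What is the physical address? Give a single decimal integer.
vaddr = 639 = 0b1001111111
Split: l1_idx=4, l2_idx=7, offset=15
L1[4] = 1
L2[1][7] = 43
paddr = 43 * 16 + 15 = 703

Answer: 703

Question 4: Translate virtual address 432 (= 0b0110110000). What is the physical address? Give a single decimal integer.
vaddr = 432 = 0b0110110000
Split: l1_idx=3, l2_idx=3, offset=0
L1[3] = 0
L2[0][3] = 88
paddr = 88 * 16 + 0 = 1408

Answer: 1408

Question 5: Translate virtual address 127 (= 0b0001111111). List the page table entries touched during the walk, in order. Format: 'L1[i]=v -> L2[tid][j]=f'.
vaddr = 127 = 0b0001111111
Split: l1_idx=0, l2_idx=7, offset=15

Answer: L1[0]=2 -> L2[2][7]=92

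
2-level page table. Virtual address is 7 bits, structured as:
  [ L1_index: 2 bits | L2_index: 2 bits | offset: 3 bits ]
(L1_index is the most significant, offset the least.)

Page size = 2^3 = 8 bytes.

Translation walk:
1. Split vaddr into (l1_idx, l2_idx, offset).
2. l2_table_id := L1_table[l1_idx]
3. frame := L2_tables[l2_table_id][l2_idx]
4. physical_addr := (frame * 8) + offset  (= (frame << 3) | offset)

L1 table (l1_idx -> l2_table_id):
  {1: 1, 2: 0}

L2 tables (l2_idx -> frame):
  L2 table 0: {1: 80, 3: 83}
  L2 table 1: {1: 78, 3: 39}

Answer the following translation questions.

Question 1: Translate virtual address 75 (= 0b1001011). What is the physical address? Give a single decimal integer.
Answer: 643

Derivation:
vaddr = 75 = 0b1001011
Split: l1_idx=2, l2_idx=1, offset=3
L1[2] = 0
L2[0][1] = 80
paddr = 80 * 8 + 3 = 643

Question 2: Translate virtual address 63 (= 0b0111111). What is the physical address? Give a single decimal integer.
Answer: 319

Derivation:
vaddr = 63 = 0b0111111
Split: l1_idx=1, l2_idx=3, offset=7
L1[1] = 1
L2[1][3] = 39
paddr = 39 * 8 + 7 = 319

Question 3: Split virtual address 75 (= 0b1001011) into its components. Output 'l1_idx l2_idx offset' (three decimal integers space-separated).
vaddr = 75 = 0b1001011
  top 2 bits -> l1_idx = 2
  next 2 bits -> l2_idx = 1
  bottom 3 bits -> offset = 3

Answer: 2 1 3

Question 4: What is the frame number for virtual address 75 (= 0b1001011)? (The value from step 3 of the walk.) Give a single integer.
vaddr = 75: l1_idx=2, l2_idx=1
L1[2] = 0; L2[0][1] = 80

Answer: 80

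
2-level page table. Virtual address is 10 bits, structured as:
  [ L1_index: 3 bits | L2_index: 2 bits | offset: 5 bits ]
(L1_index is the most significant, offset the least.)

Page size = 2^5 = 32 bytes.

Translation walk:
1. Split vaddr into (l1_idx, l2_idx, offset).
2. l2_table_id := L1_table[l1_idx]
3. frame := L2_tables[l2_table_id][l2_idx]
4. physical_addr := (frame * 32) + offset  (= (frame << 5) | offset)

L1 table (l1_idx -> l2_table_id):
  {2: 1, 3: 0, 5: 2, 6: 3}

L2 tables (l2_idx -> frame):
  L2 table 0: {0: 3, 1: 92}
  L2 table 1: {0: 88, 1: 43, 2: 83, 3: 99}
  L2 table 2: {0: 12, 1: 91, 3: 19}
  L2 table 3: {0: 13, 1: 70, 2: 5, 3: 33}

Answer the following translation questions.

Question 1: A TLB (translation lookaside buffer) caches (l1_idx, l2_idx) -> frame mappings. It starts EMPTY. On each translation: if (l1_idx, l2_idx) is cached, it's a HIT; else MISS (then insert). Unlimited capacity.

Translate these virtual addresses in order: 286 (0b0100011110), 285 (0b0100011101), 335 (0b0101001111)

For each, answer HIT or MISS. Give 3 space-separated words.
vaddr=286: (2,0) not in TLB -> MISS, insert
vaddr=285: (2,0) in TLB -> HIT
vaddr=335: (2,2) not in TLB -> MISS, insert

Answer: MISS HIT MISS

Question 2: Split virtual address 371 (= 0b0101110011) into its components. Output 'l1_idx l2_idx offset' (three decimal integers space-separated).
Answer: 2 3 19

Derivation:
vaddr = 371 = 0b0101110011
  top 3 bits -> l1_idx = 2
  next 2 bits -> l2_idx = 3
  bottom 5 bits -> offset = 19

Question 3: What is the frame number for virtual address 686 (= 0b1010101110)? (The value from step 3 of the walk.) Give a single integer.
vaddr = 686: l1_idx=5, l2_idx=1
L1[5] = 2; L2[2][1] = 91

Answer: 91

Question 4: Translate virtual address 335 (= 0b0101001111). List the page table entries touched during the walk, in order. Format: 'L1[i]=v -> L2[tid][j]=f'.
Answer: L1[2]=1 -> L2[1][2]=83

Derivation:
vaddr = 335 = 0b0101001111
Split: l1_idx=2, l2_idx=2, offset=15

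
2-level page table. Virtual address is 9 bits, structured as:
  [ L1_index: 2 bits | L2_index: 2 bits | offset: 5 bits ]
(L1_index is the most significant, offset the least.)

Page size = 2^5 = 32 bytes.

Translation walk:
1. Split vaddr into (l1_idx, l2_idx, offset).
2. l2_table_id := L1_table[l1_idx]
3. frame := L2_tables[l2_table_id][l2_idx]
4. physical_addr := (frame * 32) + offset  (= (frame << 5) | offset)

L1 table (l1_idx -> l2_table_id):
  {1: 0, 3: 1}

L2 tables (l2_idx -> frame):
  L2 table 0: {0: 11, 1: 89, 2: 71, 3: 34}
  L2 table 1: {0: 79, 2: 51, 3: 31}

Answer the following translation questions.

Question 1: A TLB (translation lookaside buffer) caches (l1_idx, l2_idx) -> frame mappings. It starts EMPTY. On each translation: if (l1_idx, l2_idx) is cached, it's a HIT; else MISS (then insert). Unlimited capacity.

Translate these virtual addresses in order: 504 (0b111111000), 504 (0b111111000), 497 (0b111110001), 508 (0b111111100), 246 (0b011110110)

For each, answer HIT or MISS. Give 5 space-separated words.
Answer: MISS HIT HIT HIT MISS

Derivation:
vaddr=504: (3,3) not in TLB -> MISS, insert
vaddr=504: (3,3) in TLB -> HIT
vaddr=497: (3,3) in TLB -> HIT
vaddr=508: (3,3) in TLB -> HIT
vaddr=246: (1,3) not in TLB -> MISS, insert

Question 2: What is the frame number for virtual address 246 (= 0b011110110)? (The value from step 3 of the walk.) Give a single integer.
vaddr = 246: l1_idx=1, l2_idx=3
L1[1] = 0; L2[0][3] = 34

Answer: 34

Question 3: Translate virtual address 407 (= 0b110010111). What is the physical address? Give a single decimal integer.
vaddr = 407 = 0b110010111
Split: l1_idx=3, l2_idx=0, offset=23
L1[3] = 1
L2[1][0] = 79
paddr = 79 * 32 + 23 = 2551

Answer: 2551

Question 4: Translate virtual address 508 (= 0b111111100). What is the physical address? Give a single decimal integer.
vaddr = 508 = 0b111111100
Split: l1_idx=3, l2_idx=3, offset=28
L1[3] = 1
L2[1][3] = 31
paddr = 31 * 32 + 28 = 1020

Answer: 1020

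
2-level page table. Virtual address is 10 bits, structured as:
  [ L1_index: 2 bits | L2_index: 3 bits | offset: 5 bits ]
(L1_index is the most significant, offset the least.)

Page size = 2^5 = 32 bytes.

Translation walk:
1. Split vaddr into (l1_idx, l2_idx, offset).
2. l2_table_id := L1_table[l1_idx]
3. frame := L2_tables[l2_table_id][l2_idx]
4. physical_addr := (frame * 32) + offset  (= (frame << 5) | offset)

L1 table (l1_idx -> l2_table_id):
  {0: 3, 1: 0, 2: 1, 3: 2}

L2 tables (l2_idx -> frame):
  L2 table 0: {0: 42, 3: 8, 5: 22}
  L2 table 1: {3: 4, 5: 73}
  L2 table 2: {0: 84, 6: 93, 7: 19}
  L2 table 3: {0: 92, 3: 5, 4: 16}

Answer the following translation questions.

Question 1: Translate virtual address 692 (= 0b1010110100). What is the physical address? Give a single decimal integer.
Answer: 2356

Derivation:
vaddr = 692 = 0b1010110100
Split: l1_idx=2, l2_idx=5, offset=20
L1[2] = 1
L2[1][5] = 73
paddr = 73 * 32 + 20 = 2356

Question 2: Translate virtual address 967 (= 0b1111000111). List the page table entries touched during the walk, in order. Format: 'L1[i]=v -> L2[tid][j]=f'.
vaddr = 967 = 0b1111000111
Split: l1_idx=3, l2_idx=6, offset=7

Answer: L1[3]=2 -> L2[2][6]=93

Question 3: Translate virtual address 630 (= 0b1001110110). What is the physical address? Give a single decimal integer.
Answer: 150

Derivation:
vaddr = 630 = 0b1001110110
Split: l1_idx=2, l2_idx=3, offset=22
L1[2] = 1
L2[1][3] = 4
paddr = 4 * 32 + 22 = 150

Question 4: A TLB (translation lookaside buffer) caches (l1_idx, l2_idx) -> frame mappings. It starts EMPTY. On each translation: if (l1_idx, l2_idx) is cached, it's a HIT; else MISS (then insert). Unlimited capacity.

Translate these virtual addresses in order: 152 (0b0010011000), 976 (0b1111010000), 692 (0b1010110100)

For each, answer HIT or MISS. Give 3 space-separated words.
vaddr=152: (0,4) not in TLB -> MISS, insert
vaddr=976: (3,6) not in TLB -> MISS, insert
vaddr=692: (2,5) not in TLB -> MISS, insert

Answer: MISS MISS MISS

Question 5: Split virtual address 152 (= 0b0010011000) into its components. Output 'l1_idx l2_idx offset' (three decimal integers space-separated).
vaddr = 152 = 0b0010011000
  top 2 bits -> l1_idx = 0
  next 3 bits -> l2_idx = 4
  bottom 5 bits -> offset = 24

Answer: 0 4 24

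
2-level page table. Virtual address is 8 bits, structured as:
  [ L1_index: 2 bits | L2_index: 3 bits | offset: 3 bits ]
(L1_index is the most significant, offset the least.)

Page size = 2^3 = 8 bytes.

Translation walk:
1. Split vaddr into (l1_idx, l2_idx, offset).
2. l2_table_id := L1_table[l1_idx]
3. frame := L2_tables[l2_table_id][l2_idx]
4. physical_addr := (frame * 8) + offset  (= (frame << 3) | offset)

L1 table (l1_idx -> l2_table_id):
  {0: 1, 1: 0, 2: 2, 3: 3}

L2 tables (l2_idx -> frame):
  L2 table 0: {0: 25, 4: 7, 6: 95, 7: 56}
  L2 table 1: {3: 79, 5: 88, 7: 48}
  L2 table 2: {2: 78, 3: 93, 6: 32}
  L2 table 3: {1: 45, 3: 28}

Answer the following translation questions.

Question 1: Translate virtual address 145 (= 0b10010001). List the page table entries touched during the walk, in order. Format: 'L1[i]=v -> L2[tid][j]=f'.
vaddr = 145 = 0b10010001
Split: l1_idx=2, l2_idx=2, offset=1

Answer: L1[2]=2 -> L2[2][2]=78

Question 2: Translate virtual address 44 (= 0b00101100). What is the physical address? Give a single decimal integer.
vaddr = 44 = 0b00101100
Split: l1_idx=0, l2_idx=5, offset=4
L1[0] = 1
L2[1][5] = 88
paddr = 88 * 8 + 4 = 708

Answer: 708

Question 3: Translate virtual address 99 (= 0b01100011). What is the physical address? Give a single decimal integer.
Answer: 59

Derivation:
vaddr = 99 = 0b01100011
Split: l1_idx=1, l2_idx=4, offset=3
L1[1] = 0
L2[0][4] = 7
paddr = 7 * 8 + 3 = 59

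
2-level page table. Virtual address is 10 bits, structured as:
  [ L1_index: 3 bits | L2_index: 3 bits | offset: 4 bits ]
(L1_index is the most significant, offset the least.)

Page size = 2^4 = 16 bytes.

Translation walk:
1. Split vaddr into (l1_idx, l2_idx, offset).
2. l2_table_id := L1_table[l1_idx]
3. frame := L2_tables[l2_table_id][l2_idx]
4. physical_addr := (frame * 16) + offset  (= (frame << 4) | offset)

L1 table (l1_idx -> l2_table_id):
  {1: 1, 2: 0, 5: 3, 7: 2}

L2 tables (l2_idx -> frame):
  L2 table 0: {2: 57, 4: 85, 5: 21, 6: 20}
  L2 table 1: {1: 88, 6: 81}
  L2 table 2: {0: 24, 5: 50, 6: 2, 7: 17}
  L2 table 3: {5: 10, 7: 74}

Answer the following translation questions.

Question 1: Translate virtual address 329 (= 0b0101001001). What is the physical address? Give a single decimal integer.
vaddr = 329 = 0b0101001001
Split: l1_idx=2, l2_idx=4, offset=9
L1[2] = 0
L2[0][4] = 85
paddr = 85 * 16 + 9 = 1369

Answer: 1369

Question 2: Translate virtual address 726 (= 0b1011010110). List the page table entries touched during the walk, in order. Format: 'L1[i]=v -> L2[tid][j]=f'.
vaddr = 726 = 0b1011010110
Split: l1_idx=5, l2_idx=5, offset=6

Answer: L1[5]=3 -> L2[3][5]=10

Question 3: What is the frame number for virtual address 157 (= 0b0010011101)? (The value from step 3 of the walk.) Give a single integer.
Answer: 88

Derivation:
vaddr = 157: l1_idx=1, l2_idx=1
L1[1] = 1; L2[1][1] = 88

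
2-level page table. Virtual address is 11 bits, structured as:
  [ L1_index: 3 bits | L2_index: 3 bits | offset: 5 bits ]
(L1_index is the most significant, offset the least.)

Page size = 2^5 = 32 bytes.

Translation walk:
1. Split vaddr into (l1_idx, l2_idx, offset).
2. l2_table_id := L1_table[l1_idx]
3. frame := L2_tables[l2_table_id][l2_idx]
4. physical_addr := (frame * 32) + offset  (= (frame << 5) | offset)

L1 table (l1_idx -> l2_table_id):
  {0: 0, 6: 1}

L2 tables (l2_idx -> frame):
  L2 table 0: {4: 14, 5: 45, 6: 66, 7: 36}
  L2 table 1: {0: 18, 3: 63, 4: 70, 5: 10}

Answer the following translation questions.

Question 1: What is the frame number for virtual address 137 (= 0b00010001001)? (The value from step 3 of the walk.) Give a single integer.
Answer: 14

Derivation:
vaddr = 137: l1_idx=0, l2_idx=4
L1[0] = 0; L2[0][4] = 14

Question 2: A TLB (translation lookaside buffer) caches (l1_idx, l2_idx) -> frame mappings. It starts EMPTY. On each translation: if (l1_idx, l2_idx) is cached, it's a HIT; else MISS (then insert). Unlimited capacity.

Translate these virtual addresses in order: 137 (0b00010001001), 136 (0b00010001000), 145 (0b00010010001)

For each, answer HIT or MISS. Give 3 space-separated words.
vaddr=137: (0,4) not in TLB -> MISS, insert
vaddr=136: (0,4) in TLB -> HIT
vaddr=145: (0,4) in TLB -> HIT

Answer: MISS HIT HIT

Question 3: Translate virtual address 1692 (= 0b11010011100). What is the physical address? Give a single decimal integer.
Answer: 2268

Derivation:
vaddr = 1692 = 0b11010011100
Split: l1_idx=6, l2_idx=4, offset=28
L1[6] = 1
L2[1][4] = 70
paddr = 70 * 32 + 28 = 2268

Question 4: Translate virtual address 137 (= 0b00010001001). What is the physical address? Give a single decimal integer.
vaddr = 137 = 0b00010001001
Split: l1_idx=0, l2_idx=4, offset=9
L1[0] = 0
L2[0][4] = 14
paddr = 14 * 32 + 9 = 457

Answer: 457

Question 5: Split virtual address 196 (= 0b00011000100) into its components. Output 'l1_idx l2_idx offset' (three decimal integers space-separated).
Answer: 0 6 4

Derivation:
vaddr = 196 = 0b00011000100
  top 3 bits -> l1_idx = 0
  next 3 bits -> l2_idx = 6
  bottom 5 bits -> offset = 4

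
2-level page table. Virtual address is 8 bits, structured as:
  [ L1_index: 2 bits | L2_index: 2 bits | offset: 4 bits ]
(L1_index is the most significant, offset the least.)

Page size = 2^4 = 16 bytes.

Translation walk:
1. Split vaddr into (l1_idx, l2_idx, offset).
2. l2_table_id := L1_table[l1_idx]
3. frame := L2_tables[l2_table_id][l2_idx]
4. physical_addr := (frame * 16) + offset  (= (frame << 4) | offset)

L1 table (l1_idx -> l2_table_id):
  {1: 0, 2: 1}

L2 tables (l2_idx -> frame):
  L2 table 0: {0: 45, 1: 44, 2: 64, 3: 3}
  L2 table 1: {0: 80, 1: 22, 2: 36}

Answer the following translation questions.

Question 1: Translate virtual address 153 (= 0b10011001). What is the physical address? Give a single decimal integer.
Answer: 361

Derivation:
vaddr = 153 = 0b10011001
Split: l1_idx=2, l2_idx=1, offset=9
L1[2] = 1
L2[1][1] = 22
paddr = 22 * 16 + 9 = 361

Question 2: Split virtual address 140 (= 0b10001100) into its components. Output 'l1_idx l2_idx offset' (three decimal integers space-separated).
vaddr = 140 = 0b10001100
  top 2 bits -> l1_idx = 2
  next 2 bits -> l2_idx = 0
  bottom 4 bits -> offset = 12

Answer: 2 0 12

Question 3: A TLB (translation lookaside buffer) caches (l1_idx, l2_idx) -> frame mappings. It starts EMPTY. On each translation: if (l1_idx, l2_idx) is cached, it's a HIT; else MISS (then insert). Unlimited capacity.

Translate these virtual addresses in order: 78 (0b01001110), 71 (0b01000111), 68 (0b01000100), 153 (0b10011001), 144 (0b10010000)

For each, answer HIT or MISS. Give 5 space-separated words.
Answer: MISS HIT HIT MISS HIT

Derivation:
vaddr=78: (1,0) not in TLB -> MISS, insert
vaddr=71: (1,0) in TLB -> HIT
vaddr=68: (1,0) in TLB -> HIT
vaddr=153: (2,1) not in TLB -> MISS, insert
vaddr=144: (2,1) in TLB -> HIT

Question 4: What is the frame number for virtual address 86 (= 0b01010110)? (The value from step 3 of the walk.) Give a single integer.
vaddr = 86: l1_idx=1, l2_idx=1
L1[1] = 0; L2[0][1] = 44

Answer: 44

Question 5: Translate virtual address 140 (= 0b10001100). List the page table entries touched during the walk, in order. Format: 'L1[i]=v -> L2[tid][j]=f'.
Answer: L1[2]=1 -> L2[1][0]=80

Derivation:
vaddr = 140 = 0b10001100
Split: l1_idx=2, l2_idx=0, offset=12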